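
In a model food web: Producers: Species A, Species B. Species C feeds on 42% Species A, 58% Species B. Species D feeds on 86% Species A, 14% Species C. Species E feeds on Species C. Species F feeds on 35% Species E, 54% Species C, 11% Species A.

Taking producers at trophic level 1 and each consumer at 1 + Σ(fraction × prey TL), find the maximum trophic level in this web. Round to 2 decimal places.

3.24

Species C: 1 + (0.42×1 + 0.58×1) = 2
Species D: 1 + (0.86×1 + 0.14×2) = 2.14
Species E: 1 + 2 = 3
Species F: 1 + (0.35×3 + 0.54×2 + 0.11×1) = 3.24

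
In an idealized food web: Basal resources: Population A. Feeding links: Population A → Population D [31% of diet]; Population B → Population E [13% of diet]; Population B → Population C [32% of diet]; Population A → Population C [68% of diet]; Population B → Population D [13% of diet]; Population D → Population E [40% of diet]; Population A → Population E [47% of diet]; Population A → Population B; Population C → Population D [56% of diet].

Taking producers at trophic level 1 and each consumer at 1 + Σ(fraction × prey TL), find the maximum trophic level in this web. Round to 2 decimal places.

2.88

Population B: 1 + 1 = 2
Population C: 1 + (0.68×1 + 0.32×2) = 2.32
Population D: 1 + (0.13×2 + 0.56×2.32 + 0.31×1) = 2.8692
Population E: 1 + (0.47×1 + 0.13×2 + 0.4×2.8692) = 2.87768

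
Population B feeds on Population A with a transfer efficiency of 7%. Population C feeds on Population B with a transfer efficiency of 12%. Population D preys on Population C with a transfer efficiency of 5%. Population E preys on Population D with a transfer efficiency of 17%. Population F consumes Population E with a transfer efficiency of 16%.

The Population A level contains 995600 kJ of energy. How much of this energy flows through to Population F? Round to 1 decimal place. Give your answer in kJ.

11.4 kJ

Population B: 995600 × 0.07 = 69692 kJ
Population C: 69692 × 0.12 = 8363.04 kJ
Population D: 8363.04 × 0.05 = 418.152 kJ
Population E: 418.152 × 0.17 = 71.08584 kJ
Population F: 71.08584 × 0.16 = 11.3737344 kJ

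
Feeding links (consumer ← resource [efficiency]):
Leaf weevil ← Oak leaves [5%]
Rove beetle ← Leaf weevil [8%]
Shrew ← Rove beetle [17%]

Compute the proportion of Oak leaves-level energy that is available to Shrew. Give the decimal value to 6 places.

0.000680

Product of link efficiencies: 0.05 × 0.08 × 0.17 = 0.00068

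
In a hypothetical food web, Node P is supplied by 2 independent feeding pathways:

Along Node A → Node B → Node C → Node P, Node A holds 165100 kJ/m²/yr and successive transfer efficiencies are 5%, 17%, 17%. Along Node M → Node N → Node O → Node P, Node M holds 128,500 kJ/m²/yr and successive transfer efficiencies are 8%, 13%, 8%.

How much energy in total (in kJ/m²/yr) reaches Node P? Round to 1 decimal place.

345.5 kJ/m²/yr

Via Node A: 165100 × 0.05 × 0.17 × 0.17 = 238.5695 kJ/m²/yr
Via Node M: 128500 × 0.08 × 0.13 × 0.08 = 106.912 kJ/m²/yr
Total at Node P: 238.5695 + 106.912 = 345.4815 kJ/m²/yr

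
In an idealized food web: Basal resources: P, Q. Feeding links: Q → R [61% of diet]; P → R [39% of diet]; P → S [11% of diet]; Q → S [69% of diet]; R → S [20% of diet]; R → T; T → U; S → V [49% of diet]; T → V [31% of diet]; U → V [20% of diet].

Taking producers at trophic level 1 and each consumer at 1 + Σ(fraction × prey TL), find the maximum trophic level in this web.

R: 1 + (0.61×1 + 0.39×1) = 2
S: 1 + (0.11×1 + 0.69×1 + 0.2×2) = 2.2
T: 1 + 2 = 3
U: 1 + 3 = 4
V: 1 + (0.49×2.2 + 0.31×3 + 0.2×4) = 3.808

4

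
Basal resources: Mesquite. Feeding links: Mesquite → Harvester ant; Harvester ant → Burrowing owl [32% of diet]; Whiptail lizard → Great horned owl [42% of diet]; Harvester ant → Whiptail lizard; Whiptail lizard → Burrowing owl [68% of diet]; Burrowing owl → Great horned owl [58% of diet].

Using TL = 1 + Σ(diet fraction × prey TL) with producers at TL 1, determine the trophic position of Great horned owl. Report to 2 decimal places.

Harvester ant: 1 + 1 = 2
Whiptail lizard: 1 + 2 = 3
Burrowing owl: 1 + (0.32×2 + 0.68×3) = 3.68
Great horned owl: 1 + (0.42×3 + 0.58×3.68) = 4.3944

4.39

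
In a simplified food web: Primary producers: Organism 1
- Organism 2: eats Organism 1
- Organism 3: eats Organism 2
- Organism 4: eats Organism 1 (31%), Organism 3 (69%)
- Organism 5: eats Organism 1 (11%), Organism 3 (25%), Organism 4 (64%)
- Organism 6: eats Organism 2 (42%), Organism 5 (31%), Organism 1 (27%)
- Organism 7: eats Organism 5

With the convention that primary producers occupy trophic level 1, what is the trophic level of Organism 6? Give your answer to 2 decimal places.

3.36

Organism 2: 1 + 1 = 2
Organism 3: 1 + 2 = 3
Organism 4: 1 + (0.31×1 + 0.69×3) = 3.38
Organism 5: 1 + (0.11×1 + 0.25×3 + 0.64×3.38) = 4.0232
Organism 6: 1 + (0.42×2 + 0.31×4.0232 + 0.27×1) = 3.357192
Organism 7: 1 + 4.0232 = 5.0232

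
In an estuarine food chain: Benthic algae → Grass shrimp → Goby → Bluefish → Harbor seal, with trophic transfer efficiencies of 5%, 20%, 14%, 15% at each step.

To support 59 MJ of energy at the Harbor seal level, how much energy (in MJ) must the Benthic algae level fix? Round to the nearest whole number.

Cumulative transfer efficiency: 0.05 × 0.2 × 0.14 × 0.15 = 0.00021
Benthic algae energy = 59 / 0.00021 = 280952 MJ

280952 MJ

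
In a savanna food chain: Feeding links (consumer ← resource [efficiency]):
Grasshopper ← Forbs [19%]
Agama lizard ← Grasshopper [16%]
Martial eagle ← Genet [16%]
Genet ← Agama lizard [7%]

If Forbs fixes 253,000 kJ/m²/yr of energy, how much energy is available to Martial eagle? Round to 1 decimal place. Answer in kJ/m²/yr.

Grasshopper: 253000 × 0.19 = 48070 kJ/m²/yr
Agama lizard: 48070 × 0.16 = 7691.2 kJ/m²/yr
Genet: 7691.2 × 0.07 = 538.384 kJ/m²/yr
Martial eagle: 538.384 × 0.16 = 86.14144 kJ/m²/yr

86.1 kJ/m²/yr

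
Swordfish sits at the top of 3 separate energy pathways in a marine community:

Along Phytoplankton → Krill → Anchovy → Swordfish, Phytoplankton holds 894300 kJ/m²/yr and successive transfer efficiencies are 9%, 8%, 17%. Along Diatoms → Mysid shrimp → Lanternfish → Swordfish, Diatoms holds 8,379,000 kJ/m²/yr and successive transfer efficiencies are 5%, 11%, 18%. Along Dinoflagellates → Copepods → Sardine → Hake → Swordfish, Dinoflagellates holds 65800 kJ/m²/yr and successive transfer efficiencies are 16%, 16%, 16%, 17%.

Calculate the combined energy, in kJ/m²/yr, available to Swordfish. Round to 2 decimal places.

Via Phytoplankton: 894300 × 0.09 × 0.08 × 0.17 = 1094.6232 kJ/m²/yr
Via Diatoms: 8379000 × 0.05 × 0.11 × 0.18 = 8295.21 kJ/m²/yr
Via Dinoflagellates: 65800 × 0.16 × 0.16 × 0.16 × 0.17 = 45.817856 kJ/m²/yr
Total at Swordfish: 1094.6232 + 8295.21 + 45.817856 = 9435.651056 kJ/m²/yr

9435.65 kJ/m²/yr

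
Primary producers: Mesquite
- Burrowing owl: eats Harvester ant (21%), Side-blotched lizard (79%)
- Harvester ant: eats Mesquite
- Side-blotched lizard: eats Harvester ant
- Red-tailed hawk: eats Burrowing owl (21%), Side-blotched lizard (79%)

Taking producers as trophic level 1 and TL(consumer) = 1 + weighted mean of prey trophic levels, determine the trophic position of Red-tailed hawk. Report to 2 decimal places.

4.17

Harvester ant: 1 + 1 = 2
Side-blotched lizard: 1 + 2 = 3
Burrowing owl: 1 + (0.21×2 + 0.79×3) = 3.79
Red-tailed hawk: 1 + (0.21×3.79 + 0.79×3) = 4.1659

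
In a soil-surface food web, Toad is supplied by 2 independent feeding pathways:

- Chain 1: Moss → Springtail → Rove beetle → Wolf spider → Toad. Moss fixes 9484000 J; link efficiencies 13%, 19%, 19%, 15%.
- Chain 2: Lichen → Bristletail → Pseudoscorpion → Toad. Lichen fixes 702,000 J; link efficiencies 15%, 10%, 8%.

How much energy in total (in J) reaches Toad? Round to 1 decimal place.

Chain 1: 9484000 × 0.13 × 0.19 × 0.19 × 0.15 = 6676.2618 J
Chain 2: 702000 × 0.15 × 0.1 × 0.08 = 842.4 J
Total at Toad: 6676.2618 + 842.4 = 7518.6618 J

7518.7 J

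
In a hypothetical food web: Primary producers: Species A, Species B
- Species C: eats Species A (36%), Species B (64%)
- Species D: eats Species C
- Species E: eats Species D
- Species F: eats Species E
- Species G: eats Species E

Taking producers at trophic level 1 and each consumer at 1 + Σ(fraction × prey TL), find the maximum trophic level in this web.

Species C: 1 + (0.36×1 + 0.64×1) = 2
Species D: 1 + 2 = 3
Species E: 1 + 3 = 4
Species F: 1 + 4 = 5
Species G: 1 + 4 = 5

5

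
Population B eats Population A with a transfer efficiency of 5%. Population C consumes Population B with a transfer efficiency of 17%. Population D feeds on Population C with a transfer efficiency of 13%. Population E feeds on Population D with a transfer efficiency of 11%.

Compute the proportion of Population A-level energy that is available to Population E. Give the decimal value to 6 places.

0.000122

Product of link efficiencies: 0.05 × 0.17 × 0.13 × 0.11 = 0.00012155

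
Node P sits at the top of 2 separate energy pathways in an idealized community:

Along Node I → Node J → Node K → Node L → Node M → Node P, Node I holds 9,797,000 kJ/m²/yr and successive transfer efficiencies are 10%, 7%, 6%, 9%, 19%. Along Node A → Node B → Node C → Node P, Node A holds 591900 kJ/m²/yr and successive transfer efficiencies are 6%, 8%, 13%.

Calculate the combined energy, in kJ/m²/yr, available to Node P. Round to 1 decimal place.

439.7 kJ/m²/yr

Via Node I: 9797000 × 0.1 × 0.07 × 0.06 × 0.09 × 0.19 = 70.362054 kJ/m²/yr
Via Node A: 591900 × 0.06 × 0.08 × 0.13 = 369.3456 kJ/m²/yr
Total at Node P: 70.362054 + 369.3456 = 439.707654 kJ/m²/yr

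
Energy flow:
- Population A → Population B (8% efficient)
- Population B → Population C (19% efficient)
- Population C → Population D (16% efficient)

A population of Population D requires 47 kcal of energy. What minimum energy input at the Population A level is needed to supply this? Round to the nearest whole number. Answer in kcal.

Cumulative transfer efficiency: 0.08 × 0.19 × 0.16 = 0.002432
Population A energy = 47 / 0.002432 = 19326 kcal

19326 kcal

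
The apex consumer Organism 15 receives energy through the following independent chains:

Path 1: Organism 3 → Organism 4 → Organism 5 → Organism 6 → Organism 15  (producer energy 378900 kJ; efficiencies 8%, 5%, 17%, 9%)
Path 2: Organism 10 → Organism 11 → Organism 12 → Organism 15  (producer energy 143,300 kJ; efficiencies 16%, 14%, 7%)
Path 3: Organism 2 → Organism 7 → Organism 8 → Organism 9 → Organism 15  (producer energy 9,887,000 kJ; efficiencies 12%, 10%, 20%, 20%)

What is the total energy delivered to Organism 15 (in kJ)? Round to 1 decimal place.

4993.6 kJ

Path 1: 378900 × 0.08 × 0.05 × 0.17 × 0.09 = 23.18868 kJ
Path 2: 143300 × 0.16 × 0.14 × 0.07 = 224.6944 kJ
Path 3: 9887000 × 0.12 × 0.1 × 0.2 × 0.2 = 4745.76 kJ
Total at Organism 15: 23.18868 + 224.6944 + 4745.76 = 4993.64308 kJ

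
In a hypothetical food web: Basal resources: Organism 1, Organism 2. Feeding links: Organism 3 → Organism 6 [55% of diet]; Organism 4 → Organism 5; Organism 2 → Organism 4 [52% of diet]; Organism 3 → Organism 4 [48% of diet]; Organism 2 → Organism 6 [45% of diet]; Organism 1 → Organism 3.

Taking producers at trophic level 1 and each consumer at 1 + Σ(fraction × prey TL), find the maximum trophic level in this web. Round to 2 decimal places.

Organism 3: 1 + 1 = 2
Organism 4: 1 + (0.48×2 + 0.52×1) = 2.48
Organism 5: 1 + 2.48 = 3.48
Organism 6: 1 + (0.45×1 + 0.55×2) = 2.55

3.48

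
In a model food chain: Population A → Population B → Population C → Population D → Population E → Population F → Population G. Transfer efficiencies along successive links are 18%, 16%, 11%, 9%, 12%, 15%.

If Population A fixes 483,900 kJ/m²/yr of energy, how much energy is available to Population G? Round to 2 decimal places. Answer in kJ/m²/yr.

2.48 kJ/m²/yr

Population B: 483900 × 0.18 = 87102 kJ/m²/yr
Population C: 87102 × 0.16 = 13936.32 kJ/m²/yr
Population D: 13936.32 × 0.11 = 1532.9952 kJ/m²/yr
Population E: 1532.9952 × 0.09 = 137.969568 kJ/m²/yr
Population F: 137.969568 × 0.12 = 16.55634816 kJ/m²/yr
Population G: 16.55634816 × 0.15 = 2.483452224 kJ/m²/yr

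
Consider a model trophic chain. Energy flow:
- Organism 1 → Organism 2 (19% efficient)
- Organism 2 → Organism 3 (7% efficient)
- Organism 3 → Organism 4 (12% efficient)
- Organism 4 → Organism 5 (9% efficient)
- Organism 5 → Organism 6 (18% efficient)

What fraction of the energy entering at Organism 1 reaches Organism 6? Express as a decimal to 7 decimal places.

0.0000259

Product of link efficiencies: 0.19 × 0.07 × 0.12 × 0.09 × 0.18 = 0.0000258552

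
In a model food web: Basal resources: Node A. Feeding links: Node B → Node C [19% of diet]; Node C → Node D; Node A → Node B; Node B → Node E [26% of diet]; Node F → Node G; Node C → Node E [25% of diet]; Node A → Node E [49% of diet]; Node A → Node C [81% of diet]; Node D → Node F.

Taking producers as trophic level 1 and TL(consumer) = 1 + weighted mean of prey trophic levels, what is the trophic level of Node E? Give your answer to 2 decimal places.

Node B: 1 + 1 = 2
Node C: 1 + (0.19×2 + 0.81×1) = 2.19
Node D: 1 + 2.19 = 3.19
Node E: 1 + (0.49×1 + 0.25×2.19 + 0.26×2) = 2.5575
Node F: 1 + 3.19 = 4.19
Node G: 1 + 4.19 = 5.19

2.56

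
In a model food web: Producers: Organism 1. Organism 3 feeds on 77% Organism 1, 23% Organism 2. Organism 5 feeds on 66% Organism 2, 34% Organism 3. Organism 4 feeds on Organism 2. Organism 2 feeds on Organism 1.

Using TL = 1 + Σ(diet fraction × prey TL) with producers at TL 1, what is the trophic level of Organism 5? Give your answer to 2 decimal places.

Organism 2: 1 + 1 = 2
Organism 3: 1 + (0.77×1 + 0.23×2) = 2.23
Organism 4: 1 + 2 = 3
Organism 5: 1 + (0.66×2 + 0.34×2.23) = 3.0782

3.08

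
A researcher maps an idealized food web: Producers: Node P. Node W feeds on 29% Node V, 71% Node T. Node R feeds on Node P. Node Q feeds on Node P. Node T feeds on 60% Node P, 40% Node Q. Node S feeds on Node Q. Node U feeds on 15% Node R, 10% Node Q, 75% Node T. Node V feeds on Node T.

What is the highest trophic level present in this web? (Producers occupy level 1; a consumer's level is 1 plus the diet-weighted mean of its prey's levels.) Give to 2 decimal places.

3.69

Node Q: 1 + 1 = 2
Node R: 1 + 1 = 2
Node S: 1 + 2 = 3
Node T: 1 + (0.6×1 + 0.4×2) = 2.4
Node U: 1 + (0.15×2 + 0.1×2 + 0.75×2.4) = 3.3
Node V: 1 + 2.4 = 3.4
Node W: 1 + (0.29×3.4 + 0.71×2.4) = 3.69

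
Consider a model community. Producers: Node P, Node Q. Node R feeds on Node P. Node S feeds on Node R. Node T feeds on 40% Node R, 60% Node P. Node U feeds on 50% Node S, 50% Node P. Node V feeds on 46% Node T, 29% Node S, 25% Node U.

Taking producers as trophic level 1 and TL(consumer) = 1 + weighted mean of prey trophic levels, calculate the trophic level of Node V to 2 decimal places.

Node R: 1 + 1 = 2
Node S: 1 + 2 = 3
Node T: 1 + (0.4×2 + 0.6×1) = 2.4
Node U: 1 + (0.5×3 + 0.5×1) = 3
Node V: 1 + (0.46×2.4 + 0.29×3 + 0.25×3) = 3.724

3.72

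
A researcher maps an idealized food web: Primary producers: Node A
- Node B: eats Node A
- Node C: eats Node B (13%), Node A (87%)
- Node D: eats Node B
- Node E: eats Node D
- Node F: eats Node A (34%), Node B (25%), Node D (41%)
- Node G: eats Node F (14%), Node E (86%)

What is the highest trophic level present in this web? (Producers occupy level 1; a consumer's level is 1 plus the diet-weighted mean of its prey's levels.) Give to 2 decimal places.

Node B: 1 + 1 = 2
Node C: 1 + (0.13×2 + 0.87×1) = 2.13
Node D: 1 + 2 = 3
Node E: 1 + 3 = 4
Node F: 1 + (0.34×1 + 0.25×2 + 0.41×3) = 3.07
Node G: 1 + (0.14×3.07 + 0.86×4) = 4.8698

4.87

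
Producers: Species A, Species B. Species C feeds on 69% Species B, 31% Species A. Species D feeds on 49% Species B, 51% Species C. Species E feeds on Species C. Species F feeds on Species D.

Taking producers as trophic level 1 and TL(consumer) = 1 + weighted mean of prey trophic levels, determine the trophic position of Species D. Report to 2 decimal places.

2.51

Species C: 1 + (0.69×1 + 0.31×1) = 2
Species D: 1 + (0.49×1 + 0.51×2) = 2.51
Species E: 1 + 2 = 3
Species F: 1 + 2.51 = 3.51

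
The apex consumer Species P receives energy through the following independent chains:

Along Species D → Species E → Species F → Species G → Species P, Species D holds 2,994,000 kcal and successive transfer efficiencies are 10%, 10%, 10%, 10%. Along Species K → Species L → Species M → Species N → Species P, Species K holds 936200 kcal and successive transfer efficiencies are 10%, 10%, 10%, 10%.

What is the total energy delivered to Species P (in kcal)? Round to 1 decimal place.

Via Species D: 2994000 × 0.1 × 0.1 × 0.1 × 0.1 = 299.4 kcal
Via Species K: 936200 × 0.1 × 0.1 × 0.1 × 0.1 = 93.62 kcal
Total at Species P: 299.4 + 93.62 = 393.02 kcal

393.0 kcal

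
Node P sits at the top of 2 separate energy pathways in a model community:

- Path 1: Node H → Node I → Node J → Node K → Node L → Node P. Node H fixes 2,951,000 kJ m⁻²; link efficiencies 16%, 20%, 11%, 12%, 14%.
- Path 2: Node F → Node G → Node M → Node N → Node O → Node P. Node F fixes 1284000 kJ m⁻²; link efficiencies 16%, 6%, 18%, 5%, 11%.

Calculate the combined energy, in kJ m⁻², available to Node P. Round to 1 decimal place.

Path 1: 2951000 × 0.16 × 0.2 × 0.11 × 0.12 × 0.14 = 174.510336 kJ m⁻²
Path 2: 1284000 × 0.16 × 0.06 × 0.18 × 0.05 × 0.11 = 12.203136 kJ m⁻²
Total at Node P: 174.510336 + 12.203136 = 186.713472 kJ m⁻²

186.7 kJ m⁻²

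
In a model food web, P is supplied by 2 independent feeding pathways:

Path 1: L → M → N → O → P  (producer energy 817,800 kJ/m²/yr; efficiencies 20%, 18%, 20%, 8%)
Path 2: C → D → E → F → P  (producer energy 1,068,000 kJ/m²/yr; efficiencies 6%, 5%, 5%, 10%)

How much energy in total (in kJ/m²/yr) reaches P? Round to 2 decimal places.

Path 1: 817800 × 0.2 × 0.18 × 0.2 × 0.08 = 471.0528 kJ/m²/yr
Path 2: 1068000 × 0.06 × 0.05 × 0.05 × 0.1 = 16.02 kJ/m²/yr
Total at P: 471.0528 + 16.02 = 487.0728 kJ/m²/yr

487.07 kJ/m²/yr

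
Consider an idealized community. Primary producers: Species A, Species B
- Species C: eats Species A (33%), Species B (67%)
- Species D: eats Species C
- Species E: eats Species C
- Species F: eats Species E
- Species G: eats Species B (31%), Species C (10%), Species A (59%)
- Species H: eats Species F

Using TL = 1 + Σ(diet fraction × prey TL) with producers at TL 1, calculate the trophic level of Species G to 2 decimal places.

2.10

Species C: 1 + (0.33×1 + 0.67×1) = 2
Species D: 1 + 2 = 3
Species E: 1 + 2 = 3
Species F: 1 + 3 = 4
Species G: 1 + (0.31×1 + 0.1×2 + 0.59×1) = 2.1
Species H: 1 + 4 = 5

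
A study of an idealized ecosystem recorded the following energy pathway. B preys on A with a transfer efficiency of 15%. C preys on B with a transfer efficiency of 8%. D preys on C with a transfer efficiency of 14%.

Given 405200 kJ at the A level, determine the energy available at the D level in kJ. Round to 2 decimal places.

B: 405200 × 0.15 = 60780 kJ
C: 60780 × 0.08 = 4862.4 kJ
D: 4862.4 × 0.14 = 680.736 kJ

680.74 kJ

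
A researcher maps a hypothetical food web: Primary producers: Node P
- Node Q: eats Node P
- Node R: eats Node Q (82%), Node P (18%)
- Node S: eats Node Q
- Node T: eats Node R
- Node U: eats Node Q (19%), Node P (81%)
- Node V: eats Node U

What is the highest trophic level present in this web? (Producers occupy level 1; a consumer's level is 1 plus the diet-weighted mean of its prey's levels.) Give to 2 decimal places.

Node Q: 1 + 1 = 2
Node R: 1 + (0.82×2 + 0.18×1) = 2.82
Node S: 1 + 2 = 3
Node T: 1 + 2.82 = 3.82
Node U: 1 + (0.19×2 + 0.81×1) = 2.19
Node V: 1 + 2.19 = 3.19

3.82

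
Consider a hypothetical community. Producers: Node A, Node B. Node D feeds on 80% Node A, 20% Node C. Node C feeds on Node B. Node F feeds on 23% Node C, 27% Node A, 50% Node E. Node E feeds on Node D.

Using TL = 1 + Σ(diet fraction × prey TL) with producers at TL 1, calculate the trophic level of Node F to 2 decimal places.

3.33

Node C: 1 + 1 = 2
Node D: 1 + (0.8×1 + 0.2×2) = 2.2
Node E: 1 + 2.2 = 3.2
Node F: 1 + (0.23×2 + 0.27×1 + 0.5×3.2) = 3.33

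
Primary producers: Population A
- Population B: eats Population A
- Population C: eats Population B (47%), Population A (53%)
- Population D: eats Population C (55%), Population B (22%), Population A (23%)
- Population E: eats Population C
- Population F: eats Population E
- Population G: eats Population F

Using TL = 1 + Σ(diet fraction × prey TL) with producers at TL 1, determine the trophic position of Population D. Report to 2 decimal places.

3.03

Population B: 1 + 1 = 2
Population C: 1 + (0.47×2 + 0.53×1) = 2.47
Population D: 1 + (0.55×2.47 + 0.22×2 + 0.23×1) = 3.0285
Population E: 1 + 2.47 = 3.47
Population F: 1 + 3.47 = 4.47
Population G: 1 + 4.47 = 5.47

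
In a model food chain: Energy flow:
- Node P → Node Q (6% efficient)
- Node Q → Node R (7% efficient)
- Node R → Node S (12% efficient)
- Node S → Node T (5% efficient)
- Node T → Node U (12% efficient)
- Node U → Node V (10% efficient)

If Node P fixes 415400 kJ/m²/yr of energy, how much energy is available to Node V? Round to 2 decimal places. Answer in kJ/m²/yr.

0.13 kJ/m²/yr

Node Q: 415400 × 0.06 = 24924 kJ/m²/yr
Node R: 24924 × 0.07 = 1744.68 kJ/m²/yr
Node S: 1744.68 × 0.12 = 209.3616 kJ/m²/yr
Node T: 209.3616 × 0.05 = 10.46808 kJ/m²/yr
Node U: 10.46808 × 0.12 = 1.2561696 kJ/m²/yr
Node V: 1.2561696 × 0.1 = 0.12561696 kJ/m²/yr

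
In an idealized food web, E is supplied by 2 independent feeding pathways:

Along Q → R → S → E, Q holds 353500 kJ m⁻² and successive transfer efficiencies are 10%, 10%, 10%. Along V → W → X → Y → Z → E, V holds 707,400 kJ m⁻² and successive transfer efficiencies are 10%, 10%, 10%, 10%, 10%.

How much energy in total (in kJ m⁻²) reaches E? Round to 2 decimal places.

Via Q: 353500 × 0.1 × 0.1 × 0.1 = 353.5 kJ m⁻²
Via V: 707400 × 0.1 × 0.1 × 0.1 × 0.1 × 0.1 = 7.074 kJ m⁻²
Total at E: 353.5 + 7.074 = 360.574 kJ m⁻²

360.57 kJ m⁻²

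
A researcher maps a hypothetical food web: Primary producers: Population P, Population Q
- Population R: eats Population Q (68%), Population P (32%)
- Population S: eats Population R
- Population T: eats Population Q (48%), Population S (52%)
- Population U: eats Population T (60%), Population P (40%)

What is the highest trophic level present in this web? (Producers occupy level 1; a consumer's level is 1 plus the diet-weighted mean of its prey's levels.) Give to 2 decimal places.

3.22

Population R: 1 + (0.68×1 + 0.32×1) = 2
Population S: 1 + 2 = 3
Population T: 1 + (0.48×1 + 0.52×3) = 3.04
Population U: 1 + (0.6×3.04 + 0.4×1) = 3.224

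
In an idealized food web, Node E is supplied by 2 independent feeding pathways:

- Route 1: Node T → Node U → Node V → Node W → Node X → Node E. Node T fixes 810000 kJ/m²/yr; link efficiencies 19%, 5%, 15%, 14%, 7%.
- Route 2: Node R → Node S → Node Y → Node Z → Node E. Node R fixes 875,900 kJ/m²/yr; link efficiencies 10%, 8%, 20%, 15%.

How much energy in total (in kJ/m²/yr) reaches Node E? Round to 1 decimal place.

Route 1: 810000 × 0.19 × 0.05 × 0.15 × 0.14 × 0.07 = 11.31165 kJ/m²/yr
Route 2: 875900 × 0.1 × 0.08 × 0.2 × 0.15 = 210.216 kJ/m²/yr
Total at Node E: 11.31165 + 210.216 = 221.52765 kJ/m²/yr

221.5 kJ/m²/yr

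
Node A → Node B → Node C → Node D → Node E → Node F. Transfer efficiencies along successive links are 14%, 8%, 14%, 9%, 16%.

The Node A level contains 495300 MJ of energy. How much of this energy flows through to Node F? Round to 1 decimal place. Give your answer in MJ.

11.2 MJ

Node B: 495300 × 0.14 = 69342 MJ
Node C: 69342 × 0.08 = 5547.36 MJ
Node D: 5547.36 × 0.14 = 776.6304 MJ
Node E: 776.6304 × 0.09 = 69.896736 MJ
Node F: 69.896736 × 0.16 = 11.18347776 MJ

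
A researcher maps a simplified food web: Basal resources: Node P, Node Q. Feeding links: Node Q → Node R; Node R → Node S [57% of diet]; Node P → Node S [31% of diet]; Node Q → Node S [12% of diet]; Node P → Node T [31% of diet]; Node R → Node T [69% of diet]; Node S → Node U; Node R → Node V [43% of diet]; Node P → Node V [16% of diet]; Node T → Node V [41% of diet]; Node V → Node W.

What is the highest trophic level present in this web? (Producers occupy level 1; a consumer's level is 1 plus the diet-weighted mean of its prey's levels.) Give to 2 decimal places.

4.12

Node R: 1 + 1 = 2
Node S: 1 + (0.57×2 + 0.31×1 + 0.12×1) = 2.57
Node T: 1 + (0.31×1 + 0.69×2) = 2.69
Node U: 1 + 2.57 = 3.57
Node V: 1 + (0.43×2 + 0.16×1 + 0.41×2.69) = 3.1229
Node W: 1 + 3.1229 = 4.1229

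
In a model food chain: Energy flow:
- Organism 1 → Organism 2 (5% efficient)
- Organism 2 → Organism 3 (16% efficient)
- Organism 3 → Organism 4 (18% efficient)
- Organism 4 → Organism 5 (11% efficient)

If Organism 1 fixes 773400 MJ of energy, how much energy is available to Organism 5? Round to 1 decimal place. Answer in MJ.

Organism 2: 773400 × 0.05 = 38670 MJ
Organism 3: 38670 × 0.16 = 6187.2 MJ
Organism 4: 6187.2 × 0.18 = 1113.696 MJ
Organism 5: 1113.696 × 0.11 = 122.50656 MJ

122.5 MJ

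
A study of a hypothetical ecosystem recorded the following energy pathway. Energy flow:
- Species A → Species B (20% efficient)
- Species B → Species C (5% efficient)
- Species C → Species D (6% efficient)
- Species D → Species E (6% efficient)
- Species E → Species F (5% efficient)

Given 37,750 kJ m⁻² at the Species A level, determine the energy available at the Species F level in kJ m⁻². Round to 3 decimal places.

0.068 kJ m⁻²

Species B: 37750 × 0.2 = 7550 kJ m⁻²
Species C: 7550 × 0.05 = 377.5 kJ m⁻²
Species D: 377.5 × 0.06 = 22.65 kJ m⁻²
Species E: 22.65 × 0.06 = 1.359 kJ m⁻²
Species F: 1.359 × 0.05 = 0.06795 kJ m⁻²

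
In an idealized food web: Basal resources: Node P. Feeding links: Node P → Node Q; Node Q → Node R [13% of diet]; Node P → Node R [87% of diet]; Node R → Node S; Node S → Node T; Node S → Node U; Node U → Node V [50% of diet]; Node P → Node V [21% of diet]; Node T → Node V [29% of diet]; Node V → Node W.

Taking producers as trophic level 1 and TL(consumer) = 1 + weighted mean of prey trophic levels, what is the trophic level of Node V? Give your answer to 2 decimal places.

Node Q: 1 + 1 = 2
Node R: 1 + (0.13×2 + 0.87×1) = 2.13
Node S: 1 + 2.13 = 3.13
Node T: 1 + 3.13 = 4.13
Node U: 1 + 3.13 = 4.13
Node V: 1 + (0.5×4.13 + 0.21×1 + 0.29×4.13) = 4.4727
Node W: 1 + 4.4727 = 5.4727

4.47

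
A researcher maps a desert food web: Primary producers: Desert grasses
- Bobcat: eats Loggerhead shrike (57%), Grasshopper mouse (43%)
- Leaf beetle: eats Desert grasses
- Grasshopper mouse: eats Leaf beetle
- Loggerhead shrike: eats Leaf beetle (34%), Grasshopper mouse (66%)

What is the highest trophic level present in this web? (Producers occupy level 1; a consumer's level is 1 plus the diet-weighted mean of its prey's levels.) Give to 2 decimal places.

4.38

Leaf beetle: 1 + 1 = 2
Grasshopper mouse: 1 + 2 = 3
Loggerhead shrike: 1 + (0.34×2 + 0.66×3) = 3.66
Bobcat: 1 + (0.57×3.66 + 0.43×3) = 4.3762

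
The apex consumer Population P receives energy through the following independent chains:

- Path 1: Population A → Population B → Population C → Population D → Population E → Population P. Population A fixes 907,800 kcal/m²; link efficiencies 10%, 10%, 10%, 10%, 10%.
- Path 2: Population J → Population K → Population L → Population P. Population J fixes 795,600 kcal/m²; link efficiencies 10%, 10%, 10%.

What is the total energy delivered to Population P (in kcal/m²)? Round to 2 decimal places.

Path 1: 907800 × 0.1 × 0.1 × 0.1 × 0.1 × 0.1 = 9.078 kcal/m²
Path 2: 795600 × 0.1 × 0.1 × 0.1 = 795.6 kcal/m²
Total at Population P: 9.078 + 795.6 = 804.678 kcal/m²

804.68 kcal/m²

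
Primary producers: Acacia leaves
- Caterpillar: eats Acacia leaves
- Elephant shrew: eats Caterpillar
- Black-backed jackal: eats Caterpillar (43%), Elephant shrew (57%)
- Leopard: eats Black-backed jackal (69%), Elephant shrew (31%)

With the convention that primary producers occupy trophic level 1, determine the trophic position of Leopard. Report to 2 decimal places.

4.39

Caterpillar: 1 + 1 = 2
Elephant shrew: 1 + 2 = 3
Black-backed jackal: 1 + (0.43×2 + 0.57×3) = 3.57
Leopard: 1 + (0.69×3.57 + 0.31×3) = 4.3933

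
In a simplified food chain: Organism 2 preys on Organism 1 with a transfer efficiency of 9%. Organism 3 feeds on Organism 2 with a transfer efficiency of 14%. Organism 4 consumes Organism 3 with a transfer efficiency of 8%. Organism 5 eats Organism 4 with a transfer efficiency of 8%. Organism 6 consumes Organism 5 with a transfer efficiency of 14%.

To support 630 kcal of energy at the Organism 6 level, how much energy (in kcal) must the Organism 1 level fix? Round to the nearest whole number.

Cumulative transfer efficiency: 0.09 × 0.14 × 0.08 × 0.08 × 0.14 = 0.0000112896
Organism 1 energy = 630 / 0.0000112896 = 55803571 kcal

55803571 kcal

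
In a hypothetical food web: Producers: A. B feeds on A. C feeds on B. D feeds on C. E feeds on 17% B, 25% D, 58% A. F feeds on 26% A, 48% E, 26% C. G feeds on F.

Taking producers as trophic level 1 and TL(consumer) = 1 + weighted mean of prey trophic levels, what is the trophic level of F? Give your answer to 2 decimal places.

B: 1 + 1 = 2
C: 1 + 2 = 3
D: 1 + 3 = 4
E: 1 + (0.17×2 + 0.25×4 + 0.58×1) = 2.92
F: 1 + (0.26×1 + 0.48×2.92 + 0.26×3) = 3.4416
G: 1 + 3.4416 = 4.4416

3.44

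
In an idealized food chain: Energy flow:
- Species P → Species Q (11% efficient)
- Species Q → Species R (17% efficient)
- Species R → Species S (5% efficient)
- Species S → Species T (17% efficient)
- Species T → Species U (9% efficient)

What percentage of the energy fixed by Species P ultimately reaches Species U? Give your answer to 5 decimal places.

0.00143%

Product of link efficiencies: 0.11 × 0.17 × 0.05 × 0.17 × 0.09 = 0.0000143055
As a percentage: 0.0000143055 × 100 = 0.00143%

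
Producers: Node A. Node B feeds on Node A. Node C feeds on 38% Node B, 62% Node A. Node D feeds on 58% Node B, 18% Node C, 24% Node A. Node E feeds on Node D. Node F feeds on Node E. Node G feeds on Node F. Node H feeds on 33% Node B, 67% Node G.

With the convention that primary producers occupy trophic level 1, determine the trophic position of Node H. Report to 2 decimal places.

Node B: 1 + 1 = 2
Node C: 1 + (0.38×2 + 0.62×1) = 2.38
Node D: 1 + (0.58×2 + 0.18×2.38 + 0.24×1) = 2.8284
Node E: 1 + 2.8284 = 3.8284
Node F: 1 + 3.8284 = 4.8284
Node G: 1 + 4.8284 = 5.8284
Node H: 1 + (0.33×2 + 0.67×5.8284) = 5.565028

5.57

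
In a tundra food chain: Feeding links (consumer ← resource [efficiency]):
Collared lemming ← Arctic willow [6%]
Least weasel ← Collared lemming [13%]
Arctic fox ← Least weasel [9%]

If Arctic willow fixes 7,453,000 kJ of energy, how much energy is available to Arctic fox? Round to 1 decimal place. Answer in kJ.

5232.0 kJ

Collared lemming: 7453000 × 0.06 = 447180 kJ
Least weasel: 447180 × 0.13 = 58133.4 kJ
Arctic fox: 58133.4 × 0.09 = 5232.006 kJ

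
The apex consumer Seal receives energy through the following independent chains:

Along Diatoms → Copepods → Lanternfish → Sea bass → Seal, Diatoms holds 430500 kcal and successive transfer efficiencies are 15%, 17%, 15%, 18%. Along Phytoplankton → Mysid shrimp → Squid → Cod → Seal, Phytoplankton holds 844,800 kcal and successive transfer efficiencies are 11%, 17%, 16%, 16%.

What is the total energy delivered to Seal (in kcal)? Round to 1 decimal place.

700.8 kcal

Via Diatoms: 430500 × 0.15 × 0.17 × 0.15 × 0.18 = 296.39925 kcal
Via Phytoplankton: 844800 × 0.11 × 0.17 × 0.16 × 0.16 = 404.422656 kcal
Total at Seal: 296.39925 + 404.422656 = 700.821906 kcal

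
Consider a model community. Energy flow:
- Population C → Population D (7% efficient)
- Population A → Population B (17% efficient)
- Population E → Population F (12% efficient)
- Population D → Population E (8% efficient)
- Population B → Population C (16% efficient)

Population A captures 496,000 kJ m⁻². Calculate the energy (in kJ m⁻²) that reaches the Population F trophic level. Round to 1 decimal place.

Population B: 496000 × 0.17 = 84320 kJ m⁻²
Population C: 84320 × 0.16 = 13491.2 kJ m⁻²
Population D: 13491.2 × 0.07 = 944.384 kJ m⁻²
Population E: 944.384 × 0.08 = 75.55072 kJ m⁻²
Population F: 75.55072 × 0.12 = 9.0660864 kJ m⁻²

9.1 kJ m⁻²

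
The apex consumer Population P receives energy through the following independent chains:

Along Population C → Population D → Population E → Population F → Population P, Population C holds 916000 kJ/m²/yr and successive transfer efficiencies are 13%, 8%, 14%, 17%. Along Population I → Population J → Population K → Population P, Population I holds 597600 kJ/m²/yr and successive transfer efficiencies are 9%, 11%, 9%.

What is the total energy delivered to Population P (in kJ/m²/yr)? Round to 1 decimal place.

Via Population C: 916000 × 0.13 × 0.08 × 0.14 × 0.17 = 226.72832 kJ/m²/yr
Via Population I: 597600 × 0.09 × 0.11 × 0.09 = 532.4616 kJ/m²/yr
Total at Population P: 226.72832 + 532.4616 = 759.18992 kJ/m²/yr

759.2 kJ/m²/yr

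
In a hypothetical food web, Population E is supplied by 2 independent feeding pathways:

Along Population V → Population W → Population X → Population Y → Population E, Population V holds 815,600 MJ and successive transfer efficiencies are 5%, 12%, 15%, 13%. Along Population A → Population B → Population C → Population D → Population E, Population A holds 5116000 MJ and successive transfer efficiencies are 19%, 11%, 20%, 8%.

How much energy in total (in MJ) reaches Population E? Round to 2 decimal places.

Via Population V: 815600 × 0.05 × 0.12 × 0.15 × 0.13 = 95.4252 MJ
Via Population A: 5116000 × 0.19 × 0.11 × 0.2 × 0.08 = 1710.7904 MJ
Total at Population E: 95.4252 + 1710.7904 = 1806.2156 MJ

1806.22 MJ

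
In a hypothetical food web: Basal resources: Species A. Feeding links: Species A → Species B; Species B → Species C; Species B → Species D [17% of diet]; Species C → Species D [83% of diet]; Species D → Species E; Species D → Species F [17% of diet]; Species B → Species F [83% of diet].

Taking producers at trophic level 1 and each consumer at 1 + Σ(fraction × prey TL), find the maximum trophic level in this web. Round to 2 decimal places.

Species B: 1 + 1 = 2
Species C: 1 + 2 = 3
Species D: 1 + (0.17×2 + 0.83×3) = 3.83
Species E: 1 + 3.83 = 4.83
Species F: 1 + (0.17×3.83 + 0.83×2) = 3.3111

4.83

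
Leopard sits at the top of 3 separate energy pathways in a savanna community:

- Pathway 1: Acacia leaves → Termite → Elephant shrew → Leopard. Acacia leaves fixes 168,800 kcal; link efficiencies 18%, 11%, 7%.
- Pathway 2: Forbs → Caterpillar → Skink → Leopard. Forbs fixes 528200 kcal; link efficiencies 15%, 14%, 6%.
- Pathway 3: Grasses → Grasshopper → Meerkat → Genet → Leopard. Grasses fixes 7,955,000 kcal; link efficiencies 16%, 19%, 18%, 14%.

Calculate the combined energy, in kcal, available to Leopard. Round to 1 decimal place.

Pathway 1: 168800 × 0.18 × 0.11 × 0.07 = 233.9568 kcal
Pathway 2: 528200 × 0.15 × 0.14 × 0.06 = 665.532 kcal
Pathway 3: 7955000 × 0.16 × 0.19 × 0.18 × 0.14 = 6094.1664 kcal
Total at Leopard: 233.9568 + 665.532 + 6094.1664 = 6993.6552 kcal

6993.7 kcal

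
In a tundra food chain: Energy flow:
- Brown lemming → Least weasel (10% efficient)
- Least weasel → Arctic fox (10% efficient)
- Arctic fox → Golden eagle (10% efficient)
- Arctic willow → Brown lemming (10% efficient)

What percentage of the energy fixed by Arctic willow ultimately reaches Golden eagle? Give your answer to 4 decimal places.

Product of link efficiencies: 0.1 × 0.1 × 0.1 × 0.1 = 0.0001
As a percentage: 0.0001 × 100 = 0.0100%

0.0100%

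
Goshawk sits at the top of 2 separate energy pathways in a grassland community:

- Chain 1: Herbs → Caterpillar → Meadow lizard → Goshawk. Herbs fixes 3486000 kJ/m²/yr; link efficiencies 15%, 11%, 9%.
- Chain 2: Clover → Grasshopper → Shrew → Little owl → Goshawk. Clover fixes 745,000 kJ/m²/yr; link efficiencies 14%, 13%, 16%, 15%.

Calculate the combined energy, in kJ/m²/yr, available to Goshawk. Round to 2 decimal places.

Chain 1: 3486000 × 0.15 × 0.11 × 0.09 = 5176.71 kJ/m²/yr
Chain 2: 745000 × 0.14 × 0.13 × 0.16 × 0.15 = 325.416 kJ/m²/yr
Total at Goshawk: 5176.71 + 325.416 = 5502.126 kJ/m²/yr

5502.13 kJ/m²/yr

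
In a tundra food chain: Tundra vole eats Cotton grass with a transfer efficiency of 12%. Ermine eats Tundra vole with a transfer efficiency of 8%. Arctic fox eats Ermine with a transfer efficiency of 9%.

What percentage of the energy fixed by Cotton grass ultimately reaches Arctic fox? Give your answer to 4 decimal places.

0.0864%

Product of link efficiencies: 0.12 × 0.08 × 0.09 = 0.000864
As a percentage: 0.000864 × 100 = 0.0864%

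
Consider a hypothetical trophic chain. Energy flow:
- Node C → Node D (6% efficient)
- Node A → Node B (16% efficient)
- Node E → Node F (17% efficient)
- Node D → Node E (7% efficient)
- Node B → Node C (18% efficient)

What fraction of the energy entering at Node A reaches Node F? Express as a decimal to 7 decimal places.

0.0000206

Product of link efficiencies: 0.16 × 0.18 × 0.06 × 0.07 × 0.17 = 0.0000205632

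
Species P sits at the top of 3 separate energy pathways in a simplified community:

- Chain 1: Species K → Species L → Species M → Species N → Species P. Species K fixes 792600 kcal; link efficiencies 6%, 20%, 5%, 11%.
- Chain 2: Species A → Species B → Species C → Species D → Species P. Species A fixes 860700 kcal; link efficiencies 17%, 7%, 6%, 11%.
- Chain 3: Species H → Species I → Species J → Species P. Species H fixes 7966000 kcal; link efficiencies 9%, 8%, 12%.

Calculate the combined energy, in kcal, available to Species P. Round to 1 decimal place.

7002.5 kcal

Chain 1: 792600 × 0.06 × 0.2 × 0.05 × 0.11 = 52.3116 kcal
Chain 2: 860700 × 0.17 × 0.07 × 0.06 × 0.11 = 67.599378 kcal
Chain 3: 7966000 × 0.09 × 0.08 × 0.12 = 6882.624 kcal
Total at Species P: 52.3116 + 67.599378 + 6882.624 = 7002.534978 kcal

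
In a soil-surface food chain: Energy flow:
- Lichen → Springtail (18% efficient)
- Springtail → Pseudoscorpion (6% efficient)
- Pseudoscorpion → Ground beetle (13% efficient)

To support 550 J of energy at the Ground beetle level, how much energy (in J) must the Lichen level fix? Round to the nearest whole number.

Cumulative transfer efficiency: 0.18 × 0.06 × 0.13 = 0.001404
Lichen energy = 550 / 0.001404 = 391738 J

391738 J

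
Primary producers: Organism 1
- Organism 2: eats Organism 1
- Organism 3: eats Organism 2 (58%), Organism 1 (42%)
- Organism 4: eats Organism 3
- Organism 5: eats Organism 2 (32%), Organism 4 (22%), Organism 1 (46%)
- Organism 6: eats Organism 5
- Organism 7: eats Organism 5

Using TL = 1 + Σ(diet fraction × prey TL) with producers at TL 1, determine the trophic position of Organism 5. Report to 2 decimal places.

Organism 2: 1 + 1 = 2
Organism 3: 1 + (0.58×2 + 0.42×1) = 2.58
Organism 4: 1 + 2.58 = 3.58
Organism 5: 1 + (0.32×2 + 0.22×3.58 + 0.46×1) = 2.8876
Organism 6: 1 + 2.8876 = 3.8876
Organism 7: 1 + 2.8876 = 3.8876

2.89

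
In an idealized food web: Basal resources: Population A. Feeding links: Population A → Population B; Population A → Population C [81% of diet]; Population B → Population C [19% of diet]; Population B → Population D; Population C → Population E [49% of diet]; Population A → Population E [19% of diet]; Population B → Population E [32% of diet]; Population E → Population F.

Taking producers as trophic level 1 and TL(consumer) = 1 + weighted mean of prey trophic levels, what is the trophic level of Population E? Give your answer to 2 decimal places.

Population B: 1 + 1 = 2
Population C: 1 + (0.81×1 + 0.19×2) = 2.19
Population D: 1 + 2 = 3
Population E: 1 + (0.49×2.19 + 0.19×1 + 0.32×2) = 2.9031
Population F: 1 + 2.9031 = 3.9031

2.90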